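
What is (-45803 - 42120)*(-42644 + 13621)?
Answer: 2551789229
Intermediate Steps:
(-45803 - 42120)*(-42644 + 13621) = -87923*(-29023) = 2551789229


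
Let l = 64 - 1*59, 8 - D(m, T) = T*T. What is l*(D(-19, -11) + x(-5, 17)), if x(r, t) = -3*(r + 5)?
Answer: -565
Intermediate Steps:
D(m, T) = 8 - T² (D(m, T) = 8 - T*T = 8 - T²)
l = 5 (l = 64 - 59 = 5)
x(r, t) = -15 - 3*r (x(r, t) = -3*(5 + r) = -15 - 3*r)
l*(D(-19, -11) + x(-5, 17)) = 5*((8 - 1*(-11)²) + (-15 - 3*(-5))) = 5*((8 - 1*121) + (-15 + 15)) = 5*((8 - 121) + 0) = 5*(-113 + 0) = 5*(-113) = -565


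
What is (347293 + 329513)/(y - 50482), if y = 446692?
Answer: 112801/66035 ≈ 1.7082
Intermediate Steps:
(347293 + 329513)/(y - 50482) = (347293 + 329513)/(446692 - 50482) = 676806/396210 = 676806*(1/396210) = 112801/66035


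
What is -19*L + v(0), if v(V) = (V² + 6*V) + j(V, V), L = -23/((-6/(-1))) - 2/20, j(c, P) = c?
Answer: 1121/15 ≈ 74.733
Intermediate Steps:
L = -59/15 (L = -23/((-6*(-1))) - 2*1/20 = -23/6 - ⅒ = -59/15 ≈ -3.9333)
v(V) = V² + 7*V (v(V) = (V² + 6*V) + V = V² + 7*V)
-19*L + v(0) = -19*(-59/15) + 0*(7 + 0) = 1121/15 + 0*7 = 1121/15 + 0 = 1121/15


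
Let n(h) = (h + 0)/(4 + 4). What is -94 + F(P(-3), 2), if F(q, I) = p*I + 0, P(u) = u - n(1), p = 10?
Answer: -74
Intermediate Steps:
n(h) = h/8
P(u) = -⅛ + u (P(u) = u - 1/8 = u - 1*⅛ = u - ⅛ = -⅛ + u)
F(q, I) = 10*I (F(q, I) = 10*I + 0 = 10*I)
-94 + F(P(-3), 2) = -94 + 10*2 = -94 + 20 = -74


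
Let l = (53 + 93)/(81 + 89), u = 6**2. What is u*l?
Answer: 2628/85 ≈ 30.918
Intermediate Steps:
u = 36
l = 73/85 (l = 146/170 = 146*(1/170) = 73/85 ≈ 0.85882)
u*l = 36*(73/85) = 2628/85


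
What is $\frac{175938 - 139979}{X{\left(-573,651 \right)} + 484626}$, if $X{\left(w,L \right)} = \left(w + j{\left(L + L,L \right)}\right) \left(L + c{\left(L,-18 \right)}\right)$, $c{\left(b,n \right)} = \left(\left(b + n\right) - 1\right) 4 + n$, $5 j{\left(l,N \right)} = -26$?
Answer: $- \frac{179795}{6715321} \approx -0.026774$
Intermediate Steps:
$j{\left(l,N \right)} = - \frac{26}{5}$ ($j{\left(l,N \right)} = \frac{1}{5} \left(-26\right) = - \frac{26}{5}$)
$c{\left(b,n \right)} = -4 + 4 b + 5 n$ ($c{\left(b,n \right)} = \left(-1 + b + n\right) 4 + n = \left(-4 + 4 b + 4 n\right) + n = -4 + 4 b + 5 n$)
$X{\left(w,L \right)} = \left(-94 + 5 L\right) \left(- \frac{26}{5} + w\right)$ ($X{\left(w,L \right)} = \left(w - \frac{26}{5}\right) \left(L + \left(-4 + 4 L + 5 \left(-18\right)\right)\right) = \left(- \frac{26}{5} + w\right) \left(L - \left(94 - 4 L\right)\right) = \left(- \frac{26}{5} + w\right) \left(L + \left(-94 + 4 L\right)\right) = \left(- \frac{26}{5} + w\right) \left(-94 + 5 L\right) = \left(-94 + 5 L\right) \left(- \frac{26}{5} + w\right)$)
$\frac{175938 - 139979}{X{\left(-573,651 \right)} + 484626} = \frac{175938 - 139979}{\left(\frac{2444}{5} - -53862 - 16926 + 5 \cdot 651 \left(-573\right)\right) + 484626} = \frac{35959}{\left(\frac{2444}{5} + 53862 - 16926 - 1865115\right) + 484626} = \frac{35959}{- \frac{9138451}{5} + 484626} = \frac{35959}{- \frac{6715321}{5}} = 35959 \left(- \frac{5}{6715321}\right) = - \frac{179795}{6715321}$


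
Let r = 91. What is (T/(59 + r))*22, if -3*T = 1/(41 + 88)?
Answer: -11/29025 ≈ -0.00037898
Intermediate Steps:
T = -1/387 (T = -1/(3*(41 + 88)) = -1/3/129 = -1/3*1/129 = -1/387 ≈ -0.0025840)
(T/(59 + r))*22 = -1/(387*(59 + 91))*22 = -1/387/150*22 = -1/387*1/150*22 = -1/58050*22 = -11/29025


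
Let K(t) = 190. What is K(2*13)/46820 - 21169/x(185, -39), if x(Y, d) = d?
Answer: 99113999/182598 ≈ 542.80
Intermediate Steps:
K(2*13)/46820 - 21169/x(185, -39) = 190/46820 - 21169/(-39) = 190*(1/46820) - 21169*(-1/39) = 19/4682 + 21169/39 = 99113999/182598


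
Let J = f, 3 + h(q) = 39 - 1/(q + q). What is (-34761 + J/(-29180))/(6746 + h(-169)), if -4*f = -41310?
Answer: -68569134387/13377962012 ≈ -5.1255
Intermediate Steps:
f = 20655/2 (f = -¼*(-41310) = 20655/2 ≈ 10328.)
h(q) = 36 - 1/(2*q) (h(q) = -3 + (39 - 1/(q + q)) = -3 + (39 - 1/(2*q)) = 36 - 1/(2*q))
J = 20655/2 ≈ 10328.
(-34761 + J/(-29180))/(6746 + h(-169)) = (-34761 + (20655/2)/(-29180))/(6746 + (36 - ½/(-169))) = (-34761 + (20655/2)*(-1/29180))/(6746 + (36 - ½*(-1/169))) = (-34761 - 4131/11672)/(6746 + (36 + 1/338)) = -405734523/(11672*(6746 + 12169/338)) = -405734523/(11672*2292317/338) = -405734523/11672*338/2292317 = -68569134387/13377962012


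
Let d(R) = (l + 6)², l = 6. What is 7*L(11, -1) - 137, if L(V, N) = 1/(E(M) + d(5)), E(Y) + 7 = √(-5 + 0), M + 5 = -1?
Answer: (-137*√5 + 18762*I)/(√5 - 137*I) ≈ -136.95 - 0.00083373*I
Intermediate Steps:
M = -6 (M = -5 - 1 = -6)
d(R) = 144 (d(R) = (6 + 6)² = 12² = 144)
E(Y) = -7 + I*√5 (E(Y) = -7 + √(-5 + 0) = -7 + √(-5) = -7 + I*√5)
L(V, N) = 1/(137 + I*√5) (L(V, N) = 1/((-7 + I*√5) + 144) = 1/(137 + I*√5))
7*L(11, -1) - 137 = 7*(137/18774 - I*√5/18774) - 137 = (137/2682 - I*√5/2682) - 137 = -367297/2682 - I*√5/2682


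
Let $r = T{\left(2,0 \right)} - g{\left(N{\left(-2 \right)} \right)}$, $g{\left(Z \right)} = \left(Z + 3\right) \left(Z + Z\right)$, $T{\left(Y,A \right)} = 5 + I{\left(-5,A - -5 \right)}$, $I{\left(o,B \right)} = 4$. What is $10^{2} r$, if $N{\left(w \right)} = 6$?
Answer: $-9900$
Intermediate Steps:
$T{\left(Y,A \right)} = 9$ ($T{\left(Y,A \right)} = 5 + 4 = 9$)
$g{\left(Z \right)} = 2 Z \left(3 + Z\right)$ ($g{\left(Z \right)} = \left(3 + Z\right) 2 Z = 2 Z \left(3 + Z\right)$)
$r = -99$ ($r = 9 - 2 \cdot 6 \left(3 + 6\right) = 9 - 2 \cdot 6 \cdot 9 = 9 - 108 = -99$)
$10^{2} r = 10^{2} \left(-99\right) = 100 \left(-99\right) = -9900$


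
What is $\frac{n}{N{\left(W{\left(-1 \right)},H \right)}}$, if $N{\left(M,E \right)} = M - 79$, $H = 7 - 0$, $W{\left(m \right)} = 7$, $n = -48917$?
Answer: $\frac{48917}{72} \approx 679.4$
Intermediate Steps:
$H = 7$ ($H = 7 + 0 = 7$)
$N{\left(M,E \right)} = -79 + M$
$\frac{n}{N{\left(W{\left(-1 \right)},H \right)}} = - \frac{48917}{-79 + 7} = - \frac{48917}{-72} = \left(-48917\right) \left(- \frac{1}{72}\right) = \frac{48917}{72}$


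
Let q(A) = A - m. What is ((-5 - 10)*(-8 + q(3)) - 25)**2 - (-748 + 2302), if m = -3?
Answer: -1529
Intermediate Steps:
q(A) = 3 + A (q(A) = A - 1*(-3) = A + 3 = 3 + A)
((-5 - 10)*(-8 + q(3)) - 25)**2 - (-748 + 2302) = ((-5 - 10)*(-8 + (3 + 3)) - 25)**2 - (-748 + 2302) = (-15*(-8 + 6) - 25)**2 - 1*1554 = (-15*(-2) - 25)**2 - 1554 = (30 - 25)**2 - 1554 = 5**2 - 1554 = 25 - 1554 = -1529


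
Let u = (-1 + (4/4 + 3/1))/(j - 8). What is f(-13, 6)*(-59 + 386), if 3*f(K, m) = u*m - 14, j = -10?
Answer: -1635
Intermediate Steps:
u = -1/6 (u = (-1 + (4/4 + 3/1))/(-10 - 8) = (-1 + (4*(1/4) + 3*1))/(-18) = (-1 + (1 + 3))*(-1/18) = (-1 + 4)*(-1/18) = 3*(-1/18) = -1/6 ≈ -0.16667)
f(K, m) = -14/3 - m/18 (f(K, m) = (-m/6 - 14)/3 = (-14 - m/6)/3 = -14/3 - m/18)
f(-13, 6)*(-59 + 386) = (-14/3 - 1/18*6)*(-59 + 386) = (-14/3 - 1/3)*327 = -5*327 = -1635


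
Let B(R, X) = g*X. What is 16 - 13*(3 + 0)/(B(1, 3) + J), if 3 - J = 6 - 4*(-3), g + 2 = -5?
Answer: 205/12 ≈ 17.083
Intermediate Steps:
g = -7 (g = -2 - 5 = -7)
B(R, X) = -7*X
J = -15 (J = 3 - (6 - 4*(-3)) = 3 - (6 + 12) = 3 - 1*18 = 3 - 18 = -15)
16 - 13*(3 + 0)/(B(1, 3) + J) = 16 - 13*(3 + 0)/(-7*3 - 15) = 16 - 39/(-21 - 15) = 16 - 39/(-36) = 16 - 39*(-1)/36 = 16 - 13*(-1/12) = 16 + 13/12 = 205/12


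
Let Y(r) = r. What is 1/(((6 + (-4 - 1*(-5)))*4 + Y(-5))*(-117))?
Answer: -1/2691 ≈ -0.00037161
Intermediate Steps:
1/(((6 + (-4 - 1*(-5)))*4 + Y(-5))*(-117)) = 1/(((6 + (-4 - 1*(-5)))*4 - 5)*(-117)) = 1/(((6 + (-4 + 5))*4 - 5)*(-117)) = 1/(((6 + 1)*4 - 5)*(-117)) = 1/((7*4 - 5)*(-117)) = 1/((28 - 5)*(-117)) = 1/(23*(-117)) = 1/(-2691) = -1/2691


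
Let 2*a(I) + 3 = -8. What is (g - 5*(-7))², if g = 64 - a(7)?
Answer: 43681/4 ≈ 10920.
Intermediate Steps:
a(I) = -11/2 (a(I) = -3/2 + (½)*(-8) = -3/2 - 4 = -11/2)
g = 139/2 (g = 64 - 1*(-11/2) = 64 + 11/2 = 139/2 ≈ 69.500)
(g - 5*(-7))² = (139/2 - 5*(-7))² = (139/2 + 35)² = (209/2)² = 43681/4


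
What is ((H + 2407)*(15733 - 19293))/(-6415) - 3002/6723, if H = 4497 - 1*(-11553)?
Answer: 88345673066/8625609 ≈ 10242.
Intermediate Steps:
H = 16050 (H = 4497 + 11553 = 16050)
((H + 2407)*(15733 - 19293))/(-6415) - 3002/6723 = ((16050 + 2407)*(15733 - 19293))/(-6415) - 3002/6723 = (18457*(-3560))*(-1/6415) - 3002*1/6723 = -65706920*(-1/6415) - 3002/6723 = 13141384/1283 - 3002/6723 = 88345673066/8625609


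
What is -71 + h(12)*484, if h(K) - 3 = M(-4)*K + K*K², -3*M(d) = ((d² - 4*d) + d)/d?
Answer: 851285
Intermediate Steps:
M(d) = -(d² - 3*d)/(3*d) (M(d) = -((d² - 4*d) + d)/(3*d) = -(d² - 3*d)/(3*d))
h(K) = 3 + K³ + 7*K/3 (h(K) = 3 + ((1 - ⅓*(-4))*K + K*K²) = 3 + ((1 + 4/3)*K + K³) = 3 + (7*K/3 + K³) = 3 + (K³ + 7*K/3) = 3 + K³ + 7*K/3)
-71 + h(12)*484 = -71 + (3 + 12³ + (7/3)*12)*484 = -71 + (3 + 1728 + 28)*484 = -71 + 1759*484 = -71 + 851356 = 851285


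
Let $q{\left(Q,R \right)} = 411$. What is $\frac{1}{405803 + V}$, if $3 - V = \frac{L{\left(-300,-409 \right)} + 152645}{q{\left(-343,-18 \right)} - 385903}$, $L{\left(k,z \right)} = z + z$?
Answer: $\frac{22676}{9202065787} \approx 2.4642 \cdot 10^{-6}$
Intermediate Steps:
$L{\left(k,z \right)} = 2 z$
$V = \frac{76959}{22676}$ ($V = 3 - \frac{2 \left(-409\right) + 152645}{411 - 385903} = 3 - \frac{-818 + 152645}{-385492} = 3 - 151827 \left(- \frac{1}{385492}\right) = 3 - - \frac{8931}{22676} = 3 + \frac{8931}{22676} = \frac{76959}{22676} \approx 3.3939$)
$\frac{1}{405803 + V} = \frac{1}{405803 + \frac{76959}{22676}} = \frac{1}{\frac{9202065787}{22676}} = \frac{22676}{9202065787}$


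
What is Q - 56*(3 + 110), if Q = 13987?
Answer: 7659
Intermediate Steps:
Q - 56*(3 + 110) = 13987 - 56*(3 + 110) = 13987 - 56*113 = 13987 - 1*6328 = 13987 - 6328 = 7659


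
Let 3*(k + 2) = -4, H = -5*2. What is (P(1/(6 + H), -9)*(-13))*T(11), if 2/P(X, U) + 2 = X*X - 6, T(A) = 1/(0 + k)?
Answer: -624/635 ≈ -0.98268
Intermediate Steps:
H = -10
k = -10/3 (k = -2 + (⅓)*(-4) = -2 - 4/3 = -10/3 ≈ -3.3333)
T(A) = -3/10 (T(A) = 1/(0 - 10/3) = 1/(-10/3) = -3/10)
P(X, U) = 2/(-8 + X²) (P(X, U) = 2/(-2 + (X*X - 6)) = 2/(-2 + (X² - 6)) = 2/(-2 + (-6 + X²)) = 2/(-8 + X²))
(P(1/(6 + H), -9)*(-13))*T(11) = ((2/(-8 + (1/(6 - 10))²))*(-13))*(-3/10) = ((2/(-8 + (1/(-4))²))*(-13))*(-3/10) = ((2/(-8 + (-¼)²))*(-13))*(-3/10) = ((2/(-8 + 1/16))*(-13))*(-3/10) = ((2/(-127/16))*(-13))*(-3/10) = ((2*(-16/127))*(-13))*(-3/10) = -32/127*(-13)*(-3/10) = (416/127)*(-3/10) = -624/635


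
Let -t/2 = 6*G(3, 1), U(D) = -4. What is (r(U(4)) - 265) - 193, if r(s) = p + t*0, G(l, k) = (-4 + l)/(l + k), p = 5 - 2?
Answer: -455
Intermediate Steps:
p = 3
G(l, k) = (-4 + l)/(k + l)
t = 3 (t = -12*(-4 + 3)/(1 + 3) = -12*-1/4 = -12*(¼)*(-1) = -12*(-1)/4 = -2*(-3/2) = 3)
r(s) = 3 (r(s) = 3 + 3*0 = 3 + 0 = 3)
(r(U(4)) - 265) - 193 = (3 - 265) - 193 = -262 - 193 = -455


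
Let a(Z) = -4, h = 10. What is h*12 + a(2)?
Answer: 116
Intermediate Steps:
h*12 + a(2) = 10*12 - 4 = 120 - 4 = 116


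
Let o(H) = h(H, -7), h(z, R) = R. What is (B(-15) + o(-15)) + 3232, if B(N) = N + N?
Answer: 3195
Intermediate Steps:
o(H) = -7
B(N) = 2*N
(B(-15) + o(-15)) + 3232 = (2*(-15) - 7) + 3232 = (-30 - 7) + 3232 = -37 + 3232 = 3195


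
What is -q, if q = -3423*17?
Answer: 58191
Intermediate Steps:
q = -58191
-q = -1*(-58191) = 58191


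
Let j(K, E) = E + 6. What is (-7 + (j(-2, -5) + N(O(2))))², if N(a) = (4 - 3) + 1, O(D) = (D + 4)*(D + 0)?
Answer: 16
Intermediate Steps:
j(K, E) = 6 + E
O(D) = D*(4 + D) (O(D) = (4 + D)*D = D*(4 + D))
N(a) = 2 (N(a) = 1 + 1 = 2)
(-7 + (j(-2, -5) + N(O(2))))² = (-7 + ((6 - 5) + 2))² = (-7 + (1 + 2))² = (-7 + 3)² = (-4)² = 16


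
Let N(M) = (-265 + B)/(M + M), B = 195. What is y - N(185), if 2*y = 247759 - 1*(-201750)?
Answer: 16631847/74 ≈ 2.2475e+5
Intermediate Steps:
y = 449509/2 (y = (247759 - 1*(-201750))/2 = (247759 + 201750)/2 = (1/2)*449509 = 449509/2 ≈ 2.2475e+5)
N(M) = -35/M (N(M) = (-265 + 195)/(M + M) = -70*1/(2*M) = -35/M)
y - N(185) = 449509/2 - (-35)/185 = 449509/2 - 1*(-7/37) = 449509/2 + 7/37 = 16631847/74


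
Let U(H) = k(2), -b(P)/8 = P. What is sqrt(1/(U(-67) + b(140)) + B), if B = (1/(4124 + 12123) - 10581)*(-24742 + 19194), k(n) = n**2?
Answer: sqrt(536087170136590541777)/3021942 ≈ 7661.8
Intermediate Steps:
b(P) = -8*P
U(H) = 4 (U(H) = 2**2 = 4)
B = 953753939288/16247 (B = (1/16247 - 10581)*(-5548) = -171909506/16247*(-5548) = 953753939288/16247 ≈ 5.8703e+7)
sqrt(1/(U(-67) + b(140)) + B) = sqrt(1/(4 - 8*140) + 953753939288/16247) = sqrt(1/(4 - 1120) + 953753939288/16247) = sqrt(1/(-1116) + 953753939288/16247) = sqrt(-1/1116 + 953753939288/16247) = sqrt(1064389396229161/18131652) = sqrt(536087170136590541777)/3021942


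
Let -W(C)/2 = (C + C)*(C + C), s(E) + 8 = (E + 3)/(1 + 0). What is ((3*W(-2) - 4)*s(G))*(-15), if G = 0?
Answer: -7500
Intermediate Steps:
s(E) = -5 + E (s(E) = -8 + (E + 3)/(1 + 0) = -8 + (3 + E)/1 = -8 + (3 + E)*1 = -8 + (3 + E) = -5 + E)
W(C) = -8*C**2 (W(C) = -2*(C + C)*(C + C) = -2*2*C*2*C = -8*C**2)
((3*W(-2) - 4)*s(G))*(-15) = ((3*(-8*(-2)**2) - 4)*(-5 + 0))*(-15) = ((3*(-8*4) - 4)*(-5))*(-15) = ((3*(-32) - 4)*(-5))*(-15) = ((-96 - 4)*(-5))*(-15) = -100*(-5)*(-15) = 500*(-15) = -7500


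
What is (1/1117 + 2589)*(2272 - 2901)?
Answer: -1819013906/1117 ≈ -1.6285e+6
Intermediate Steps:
(1/1117 + 2589)*(2272 - 2901) = (1/1117 + 2589)*(-629) = (2891914/1117)*(-629) = -1819013906/1117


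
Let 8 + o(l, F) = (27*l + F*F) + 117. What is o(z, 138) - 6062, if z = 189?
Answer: 18194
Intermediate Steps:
o(l, F) = 109 + F**2 + 27*l (o(l, F) = -8 + ((27*l + F*F) + 117) = -8 + ((27*l + F**2) + 117) = -8 + ((F**2 + 27*l) + 117) = -8 + (117 + F**2 + 27*l) = 109 + F**2 + 27*l)
o(z, 138) - 6062 = (109 + 138**2 + 27*189) - 6062 = (109 + 19044 + 5103) - 6062 = 24256 - 6062 = 18194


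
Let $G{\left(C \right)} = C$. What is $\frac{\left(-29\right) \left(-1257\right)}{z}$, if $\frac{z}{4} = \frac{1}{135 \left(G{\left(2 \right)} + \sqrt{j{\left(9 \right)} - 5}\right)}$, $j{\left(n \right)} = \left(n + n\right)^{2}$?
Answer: $\frac{4921155}{2} + \frac{4921155 \sqrt{319}}{4} \approx 2.4434 \cdot 10^{7}$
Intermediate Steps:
$j{\left(n \right)} = 4 n^{2}$ ($j{\left(n \right)} = \left(2 n\right)^{2} = 4 n^{2}$)
$z = \frac{4}{270 + 135 \sqrt{319}}$ ($z = \frac{4}{135 \left(2 + \sqrt{4 \cdot 9^{2} - 5}\right)} = \frac{4}{135 \left(2 + \sqrt{4 \cdot 81 - 5}\right)} = \frac{4}{135 \left(2 + \sqrt{324 - 5}\right)} = \frac{4}{135 \left(2 + \sqrt{319}\right)} = \frac{4}{270 + 135 \sqrt{319}} \approx 0.0014919$)
$\frac{\left(-29\right) \left(-1257\right)}{z} = \frac{\left(-29\right) \left(-1257\right)}{- \frac{8}{42525} + \frac{4 \sqrt{319}}{42525}} = \frac{36453}{- \frac{8}{42525} + \frac{4 \sqrt{319}}{42525}}$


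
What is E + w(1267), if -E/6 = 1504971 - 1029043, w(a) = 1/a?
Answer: -3618004655/1267 ≈ -2.8556e+6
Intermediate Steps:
E = -2855568 (E = -6*(1504971 - 1029043) = -6*475928 = -2855568)
E + w(1267) = -2855568 + 1/1267 = -3618004655/1267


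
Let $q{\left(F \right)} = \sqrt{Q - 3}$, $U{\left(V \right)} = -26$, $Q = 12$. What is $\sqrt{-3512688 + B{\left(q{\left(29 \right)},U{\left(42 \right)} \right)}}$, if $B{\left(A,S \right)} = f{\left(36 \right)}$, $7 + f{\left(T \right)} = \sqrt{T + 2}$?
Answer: $\sqrt{-3512695 + \sqrt{38}} \approx 1874.2 i$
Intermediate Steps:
$q{\left(F \right)} = 3$ ($q{\left(F \right)} = \sqrt{12 - 3} = \sqrt{9} = 3$)
$f{\left(T \right)} = -7 + \sqrt{2 + T}$ ($f{\left(T \right)} = -7 + \sqrt{T + 2} = -7 + \sqrt{2 + T}$)
$B{\left(A,S \right)} = -7 + \sqrt{38}$ ($B{\left(A,S \right)} = -7 + \sqrt{2 + 36} = -7 + \sqrt{38}$)
$\sqrt{-3512688 + B{\left(q{\left(29 \right)},U{\left(42 \right)} \right)}} = \sqrt{-3512688 - \left(7 - \sqrt{38}\right)} = \sqrt{-3512695 + \sqrt{38}}$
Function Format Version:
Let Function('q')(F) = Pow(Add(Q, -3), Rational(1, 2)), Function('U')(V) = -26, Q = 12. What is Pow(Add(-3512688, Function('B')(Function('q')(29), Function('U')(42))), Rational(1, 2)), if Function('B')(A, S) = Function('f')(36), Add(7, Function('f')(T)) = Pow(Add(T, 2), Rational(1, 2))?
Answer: Pow(Add(-3512695, Pow(38, Rational(1, 2))), Rational(1, 2)) ≈ Mul(1874.2, I)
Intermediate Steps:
Function('q')(F) = 3 (Function('q')(F) = Pow(Add(12, -3), Rational(1, 2)) = Pow(9, Rational(1, 2)) = 3)
Function('f')(T) = Add(-7, Pow(Add(2, T), Rational(1, 2))) (Function('f')(T) = Add(-7, Pow(Add(T, 2), Rational(1, 2))) = Add(-7, Pow(Add(2, T), Rational(1, 2))))
Function('B')(A, S) = Add(-7, Pow(38, Rational(1, 2))) (Function('B')(A, S) = Add(-7, Pow(Add(2, 36), Rational(1, 2))) = Add(-7, Pow(38, Rational(1, 2))))
Pow(Add(-3512688, Function('B')(Function('q')(29), Function('U')(42))), Rational(1, 2)) = Pow(Add(-3512688, Add(-7, Pow(38, Rational(1, 2)))), Rational(1, 2)) = Pow(Add(-3512695, Pow(38, Rational(1, 2))), Rational(1, 2))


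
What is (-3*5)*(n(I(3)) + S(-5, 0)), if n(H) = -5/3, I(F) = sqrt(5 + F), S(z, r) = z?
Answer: 100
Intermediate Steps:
n(H) = -5/3 (n(H) = -5*1/3 = -5/3)
(-3*5)*(n(I(3)) + S(-5, 0)) = (-3*5)*(-5/3 - 5) = -15*(-20/3) = 100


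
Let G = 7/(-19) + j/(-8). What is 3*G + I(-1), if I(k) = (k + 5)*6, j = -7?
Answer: 3879/152 ≈ 25.520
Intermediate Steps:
I(k) = 30 + 6*k (I(k) = (5 + k)*6 = 30 + 6*k)
G = 77/152 (G = 7/(-19) - 7/(-8) = 7*(-1/19) - 7*(-⅛) = -7/19 + 7/8 = 77/152 ≈ 0.50658)
3*G + I(-1) = 3*(77/152) + (30 + 6*(-1)) = 231/152 + (30 - 6) = 231/152 + 24 = 3879/152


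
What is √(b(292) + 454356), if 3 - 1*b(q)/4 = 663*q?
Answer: 4*I*√20001 ≈ 565.7*I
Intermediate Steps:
b(q) = 12 - 2652*q
√(b(292) + 454356) = √((12 - 2652*292) + 454356) = √((12 - 774384) + 454356) = √(-774372 + 454356) = √(-320016) = 4*I*√20001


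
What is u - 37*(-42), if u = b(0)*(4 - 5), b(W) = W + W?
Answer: 1554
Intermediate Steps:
b(W) = 2*W
u = 0 (u = (2*0)*(4 - 5) = 0*(-1) = 0)
u - 37*(-42) = 0 - 37*(-42) = 0 + 1554 = 1554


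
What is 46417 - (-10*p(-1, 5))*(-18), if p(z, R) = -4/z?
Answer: 45697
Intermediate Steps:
46417 - (-10*p(-1, 5))*(-18) = 46417 - (-(-40)/(-1))*(-18) = 46417 - (-(-40)*(-1))*(-18) = 46417 - (-10*4)*(-18) = 46417 - (-40)*(-18) = 46417 - 1*720 = 46417 - 720 = 45697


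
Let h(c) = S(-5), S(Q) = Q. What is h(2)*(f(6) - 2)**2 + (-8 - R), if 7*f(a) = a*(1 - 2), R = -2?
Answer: -2294/49 ≈ -46.816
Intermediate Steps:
h(c) = -5
f(a) = -a/7 (f(a) = (a*(1 - 2))/7 = (a*(-1))/7 = (-a)/7 = -a/7)
h(2)*(f(6) - 2)**2 + (-8 - R) = -5*(-1/7*6 - 2)**2 + (-8 - 1*(-2)) = -5*(-6/7 - 2)**2 + (-8 + 2) = -5*(-20/7)**2 - 6 = -5*400/49 - 6 = -2000/49 - 6 = -2294/49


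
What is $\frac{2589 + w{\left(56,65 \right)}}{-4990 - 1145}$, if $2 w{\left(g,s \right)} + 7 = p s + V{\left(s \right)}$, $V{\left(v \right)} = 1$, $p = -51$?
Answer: $- \frac{619}{4090} \approx -0.15134$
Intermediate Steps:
$w{\left(g,s \right)} = -3 - \frac{51 s}{2}$ ($w{\left(g,s \right)} = - \frac{7}{2} + \frac{- 51 s + 1}{2} = - \frac{7}{2} + \frac{1 - 51 s}{2} = - \frac{7}{2} - \left(- \frac{1}{2} + \frac{51 s}{2}\right) = -3 - \frac{51 s}{2}$)
$\frac{2589 + w{\left(56,65 \right)}}{-4990 - 1145} = \frac{2589 - \frac{3321}{2}}{-4990 - 1145} = \frac{2589 - \frac{3321}{2}}{-6135} = \left(2589 - \frac{3321}{2}\right) \left(- \frac{1}{6135}\right) = \frac{1857}{2} \left(- \frac{1}{6135}\right) = - \frac{619}{4090}$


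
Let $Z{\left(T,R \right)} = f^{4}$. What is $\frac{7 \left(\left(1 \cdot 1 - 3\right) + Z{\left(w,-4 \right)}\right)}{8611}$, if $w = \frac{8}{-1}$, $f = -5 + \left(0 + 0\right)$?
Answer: $\frac{4361}{8611} \approx 0.50644$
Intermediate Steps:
$f = -5$ ($f = -5 + 0 = -5$)
$w = -8$ ($w = 8 \left(-1\right) = -8$)
$Z{\left(T,R \right)} = 625$ ($Z{\left(T,R \right)} = \left(-5\right)^{4} = 625$)
$\frac{7 \left(\left(1 \cdot 1 - 3\right) + Z{\left(w,-4 \right)}\right)}{8611} = \frac{7 \left(\left(1 \cdot 1 - 3\right) + 625\right)}{8611} = 7 \left(\left(1 - 3\right) + 625\right) \frac{1}{8611} = 7 \left(-2 + 625\right) \frac{1}{8611} = 7 \cdot 623 \cdot \frac{1}{8611} = 4361 \cdot \frac{1}{8611} = \frac{4361}{8611}$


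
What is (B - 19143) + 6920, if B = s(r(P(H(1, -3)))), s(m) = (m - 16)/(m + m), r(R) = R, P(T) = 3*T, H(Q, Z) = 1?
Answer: -73351/6 ≈ -12225.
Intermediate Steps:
s(m) = (-16 + m)/(2*m) (s(m) = (-16 + m)/((2*m)) = (-16 + m)*(1/(2*m)) = (-16 + m)/(2*m))
B = -13/6 (B = (-16 + 3*1)/(2*((3*1))) = (1/2)*(-16 + 3)/3 = (1/2)*(1/3)*(-13) = -13/6 ≈ -2.1667)
(B - 19143) + 6920 = (-13/6 - 19143) + 6920 = -114871/6 + 6920 = -73351/6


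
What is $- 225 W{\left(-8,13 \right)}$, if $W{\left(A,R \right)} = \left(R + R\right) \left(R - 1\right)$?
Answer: $-70200$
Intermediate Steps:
$W{\left(A,R \right)} = 2 R \left(-1 + R\right)$
$- 225 W{\left(-8,13 \right)} = - 225 \cdot 2 \cdot 13 \left(-1 + 13\right) = - 225 \cdot 2 \cdot 13 \cdot 12 = \left(-225\right) 312 = -70200$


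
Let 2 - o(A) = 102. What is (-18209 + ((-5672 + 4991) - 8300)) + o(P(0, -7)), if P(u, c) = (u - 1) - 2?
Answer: -27290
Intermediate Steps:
P(u, c) = -3 + u (P(u, c) = (-1 + u) - 2 = -3 + u)
o(A) = -100 (o(A) = 2 - 1*102 = 2 - 102 = -100)
(-18209 + ((-5672 + 4991) - 8300)) + o(P(0, -7)) = (-18209 + ((-5672 + 4991) - 8300)) - 100 = (-18209 + (-681 - 8300)) - 100 = (-18209 - 8981) - 100 = -27190 - 100 = -27290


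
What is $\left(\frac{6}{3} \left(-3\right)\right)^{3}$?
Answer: $-216$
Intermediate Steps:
$\left(\frac{6}{3} \left(-3\right)\right)^{3} = \left(6 \cdot \frac{1}{3} \left(-3\right)\right)^{3} = \left(2 \left(-3\right)\right)^{3} = \left(-6\right)^{3} = -216$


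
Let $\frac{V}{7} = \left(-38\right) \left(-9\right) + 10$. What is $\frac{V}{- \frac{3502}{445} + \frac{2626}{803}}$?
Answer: $- \frac{55029590}{102721} \approx -535.72$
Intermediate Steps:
$V = 2464$ ($V = 7 \left(\left(-38\right) \left(-9\right) + 10\right) = 7 \left(342 + 10\right) = 7 \cdot 352 = 2464$)
$\frac{V}{- \frac{3502}{445} + \frac{2626}{803}} = \frac{2464}{- \frac{3502}{445} + \frac{2626}{803}} = \frac{2464}{- \frac{1643536}{357335}} = 2464 \left(- \frac{357335}{1643536}\right) = - \frac{55029590}{102721}$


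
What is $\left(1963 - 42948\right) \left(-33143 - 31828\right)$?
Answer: $2662836435$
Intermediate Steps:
$\left(1963 - 42948\right) \left(-33143 - 31828\right) = \left(-40985\right) \left(-64971\right) = 2662836435$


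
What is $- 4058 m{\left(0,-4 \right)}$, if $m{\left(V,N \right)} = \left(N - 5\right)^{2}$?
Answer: $-328698$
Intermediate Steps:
$m{\left(V,N \right)} = \left(-5 + N\right)^{2}$
$- 4058 m{\left(0,-4 \right)} = - 4058 \left(-5 - 4\right)^{2} = - 4058 \left(-9\right)^{2} = \left(-4058\right) 81 = -328698$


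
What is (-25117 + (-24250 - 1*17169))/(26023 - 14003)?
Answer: -16634/3005 ≈ -5.5354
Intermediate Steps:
(-25117 + (-24250 - 1*17169))/(26023 - 14003) = (-25117 + (-24250 - 17169))/12020 = (-25117 - 41419)*(1/12020) = -66536*1/12020 = -16634/3005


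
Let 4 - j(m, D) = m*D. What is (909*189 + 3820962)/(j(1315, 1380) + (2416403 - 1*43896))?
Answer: 1330921/185937 ≈ 7.1579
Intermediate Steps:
j(m, D) = 4 - D*m (j(m, D) = 4 - m*D = 4 - D*m)
(909*189 + 3820962)/(j(1315, 1380) + (2416403 - 1*43896)) = (909*189 + 3820962)/((4 - 1*1380*1315) + (2416403 - 1*43896)) = (171801 + 3820962)/((4 - 1814700) + (2416403 - 43896)) = 3992763/(-1814696 + 2372507) = 3992763/557811 = 3992763*(1/557811) = 1330921/185937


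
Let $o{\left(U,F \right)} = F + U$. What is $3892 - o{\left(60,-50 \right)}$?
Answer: $3882$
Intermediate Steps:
$3892 - o{\left(60,-50 \right)} = 3892 - \left(-50 + 60\right) = 3892 - 10 = 3882$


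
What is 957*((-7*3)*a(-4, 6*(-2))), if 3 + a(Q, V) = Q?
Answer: 140679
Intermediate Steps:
a(Q, V) = -3 + Q
957*((-7*3)*a(-4, 6*(-2))) = 957*((-7*3)*(-3 - 4)) = 957*(-21*(-7)) = 957*147 = 140679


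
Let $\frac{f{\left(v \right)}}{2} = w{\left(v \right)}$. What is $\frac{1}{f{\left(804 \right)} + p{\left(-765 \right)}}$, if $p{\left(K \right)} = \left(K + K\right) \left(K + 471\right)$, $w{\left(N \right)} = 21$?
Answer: $\frac{1}{449862} \approx 2.2229 \cdot 10^{-6}$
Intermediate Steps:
$f{\left(v \right)} = 42$ ($f{\left(v \right)} = 2 \cdot 21 = 42$)
$p{\left(K \right)} = 2 K \left(471 + K\right)$
$\frac{1}{f{\left(804 \right)} + p{\left(-765 \right)}} = \frac{1}{42 + 2 \left(-765\right) \left(471 - 765\right)} = \frac{1}{42 + 2 \left(-765\right) \left(-294\right)} = \frac{1}{42 + 449820} = \frac{1}{449862}$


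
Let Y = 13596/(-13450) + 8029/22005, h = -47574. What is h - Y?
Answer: -1408015476157/29596725 ≈ -47573.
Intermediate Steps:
Y = -19118993/29596725 (Y = 13596*(-1/13450) + 8029*(1/22005) = -6798/6725 + 8029/22005 = -19118993/29596725 ≈ -0.64598)
h - Y = -47574 - 1*(-19118993/29596725) = -47574 + 19118993/29596725 = -1408015476157/29596725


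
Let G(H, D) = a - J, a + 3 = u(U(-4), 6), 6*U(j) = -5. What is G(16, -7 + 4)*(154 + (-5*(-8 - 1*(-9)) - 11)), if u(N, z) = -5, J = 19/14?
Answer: -9039/7 ≈ -1291.3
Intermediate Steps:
U(j) = -5/6 (U(j) = (1/6)*(-5) = -5/6)
J = 19/14 (J = 19*(1/14) = 19/14 ≈ 1.3571)
a = -8 (a = -3 - 5 = -8)
G(H, D) = -131/14 (G(H, D) = -8 - 1*19/14 = -8 - 19/14 = -131/14)
G(16, -7 + 4)*(154 + (-5*(-8 - 1*(-9)) - 11)) = -131*(154 + (-5*(-8 - 1*(-9)) - 11))/14 = -131*(154 + (-5*(-8 + 9) - 11))/14 = -131*(154 + (-5*1 - 11))/14 = -131*(154 + (-5 - 11))/14 = -131*(154 - 16)/14 = -131/14*138 = -9039/7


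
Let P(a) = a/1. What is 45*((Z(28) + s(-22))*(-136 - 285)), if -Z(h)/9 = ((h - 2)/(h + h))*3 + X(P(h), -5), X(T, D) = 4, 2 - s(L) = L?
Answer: 13015215/28 ≈ 4.6483e+5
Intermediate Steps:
s(L) = 2 - L
P(a) = a (P(a) = a*1 = a)
Z(h) = -36 - 27*(-2 + h)/(2*h) (Z(h) = -9*(((h - 2)/(h + h))*3 + 4) = -9*(((-2 + h)/((2*h)))*3 + 4) = -9*(((-2 + h)*(1/(2*h)))*3 + 4) = -9*(((-2 + h)/(2*h))*3 + 4) = -9*(3*(-2 + h)/(2*h) + 4) = -9*(4 + 3*(-2 + h)/(2*h)) = -36 - 27*(-2 + h)/(2*h))
45*((Z(28) + s(-22))*(-136 - 285)) = 45*(((-99/2 + 27/28) + (2 - 1*(-22)))*(-136 - 285)) = 45*(((-99/2 + 27*(1/28)) + (2 + 22))*(-421)) = 45*(((-99/2 + 27/28) + 24)*(-421)) = 45*((-1359/28 + 24)*(-421)) = 45*(-687/28*(-421)) = 45*(289227/28) = 13015215/28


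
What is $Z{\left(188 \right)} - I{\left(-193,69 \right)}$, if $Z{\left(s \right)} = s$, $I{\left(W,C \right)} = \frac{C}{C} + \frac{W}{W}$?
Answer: $186$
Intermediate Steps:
$I{\left(W,C \right)} = 2$ ($I{\left(W,C \right)} = 1 + 1 = 2$)
$Z{\left(188 \right)} - I{\left(-193,69 \right)} = 188 - 2 = 186$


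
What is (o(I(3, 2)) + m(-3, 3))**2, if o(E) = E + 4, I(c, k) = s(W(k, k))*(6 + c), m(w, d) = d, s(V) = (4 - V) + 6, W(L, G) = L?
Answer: 6241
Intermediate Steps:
s(V) = 10 - V
I(c, k) = (6 + c)*(10 - k) (I(c, k) = (10 - k)*(6 + c) = (6 + c)*(10 - k))
o(E) = 4 + E
(o(I(3, 2)) + m(-3, 3))**2 = ((4 - (-10 + 2)*(6 + 3)) + 3)**2 = ((4 - 1*(-8)*9) + 3)**2 = ((4 + 72) + 3)**2 = (76 + 3)**2 = 79**2 = 6241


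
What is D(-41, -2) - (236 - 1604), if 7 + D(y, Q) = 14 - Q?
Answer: 1377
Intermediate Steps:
D(y, Q) = 7 - Q (D(y, Q) = -7 + (14 - Q) = 7 - Q)
D(-41, -2) - (236 - 1604) = (7 - 1*(-2)) - (236 - 1604) = (7 + 2) - 1*(-1368) = 9 + 1368 = 1377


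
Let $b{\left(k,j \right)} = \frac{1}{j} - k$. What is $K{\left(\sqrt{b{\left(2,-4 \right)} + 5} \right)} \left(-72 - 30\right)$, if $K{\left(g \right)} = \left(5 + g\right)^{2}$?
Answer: $- \frac{5661}{2} - 510 \sqrt{11} \approx -4522.0$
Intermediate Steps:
$K{\left(\sqrt{b{\left(2,-4 \right)} + 5} \right)} \left(-72 - 30\right) = \left(5 + \sqrt{\left(\frac{1}{-4} - 2\right) + 5}\right)^{2} \left(-72 - 30\right) = \left(5 + \sqrt{\left(- \frac{1}{4} - 2\right) + 5}\right)^{2} \left(-102\right) = \left(5 + \sqrt{- \frac{9}{4} + 5}\right)^{2} \left(-102\right) = \left(5 + \sqrt{\frac{11}{4}}\right)^{2} \left(-102\right) = \left(5 + \frac{\sqrt{11}}{2}\right)^{2} \left(-102\right) = - 102 \left(5 + \frac{\sqrt{11}}{2}\right)^{2}$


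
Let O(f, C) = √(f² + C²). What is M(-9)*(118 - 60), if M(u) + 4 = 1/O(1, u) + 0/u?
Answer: -232 + 29*√82/41 ≈ -225.59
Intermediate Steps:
O(f, C) = √(C² + f²)
M(u) = -4 + (1 + u²)^(-½) (M(u) = -4 + (1/√(u² + 1²) + 0/u) = -4 + (1/√(u² + 1) + 0) = -4 + (1/√(1 + u²) + 0) = -4 + ((1 + u²)^(-½) + 0) = -4 + (1 + u²)^(-½))
M(-9)*(118 - 60) = (-4 + (1 + (-9)²)^(-½))*(118 - 60) = (-4 + (1 + 81)^(-½))*58 = (-4 + 82^(-½))*58 = (-4 + √82/82)*58 = -232 + 29*√82/41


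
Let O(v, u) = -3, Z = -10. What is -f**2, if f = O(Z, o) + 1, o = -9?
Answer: -4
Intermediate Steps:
f = -2 (f = -3 + 1 = -2)
-f**2 = -1*(-2)**2 = -1*4 = -4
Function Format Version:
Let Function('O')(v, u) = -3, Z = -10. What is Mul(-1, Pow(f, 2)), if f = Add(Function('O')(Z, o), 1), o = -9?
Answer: -4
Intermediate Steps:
f = -2 (f = Add(-3, 1) = -2)
Mul(-1, Pow(f, 2)) = Mul(-1, Pow(-2, 2)) = Mul(-1, 4) = -4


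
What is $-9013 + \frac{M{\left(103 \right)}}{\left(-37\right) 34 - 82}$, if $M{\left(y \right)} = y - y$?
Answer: $-9013$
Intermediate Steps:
$M{\left(y \right)} = 0$
$-9013 + \frac{M{\left(103 \right)}}{\left(-37\right) 34 - 82} = -9013 + \frac{0}{\left(-37\right) 34 - 82} = -9013 + \frac{0}{-1258 - 82} = -9013 + \frac{0}{-1340} = -9013 + 0 \left(- \frac{1}{1340}\right) = -9013 + 0 = -9013$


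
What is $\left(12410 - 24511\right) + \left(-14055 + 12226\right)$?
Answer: $-13930$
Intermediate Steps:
$\left(12410 - 24511\right) + \left(-14055 + 12226\right) = -12101 - 1829 = -13930$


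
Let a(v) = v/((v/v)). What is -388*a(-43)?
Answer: 16684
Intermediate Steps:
a(v) = v (a(v) = v/1 = v*1 = v)
-388*a(-43) = -388*(-43) = 16684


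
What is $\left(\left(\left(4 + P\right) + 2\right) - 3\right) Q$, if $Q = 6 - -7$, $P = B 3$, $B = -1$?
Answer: $0$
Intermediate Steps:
$P = -3$ ($P = \left(-1\right) 3 = -3$)
$Q = 13$ ($Q = 6 + 7 = 13$)
$\left(\left(\left(4 + P\right) + 2\right) - 3\right) Q = \left(\left(\left(4 - 3\right) + 2\right) - 3\right) 13 = \left(\left(1 + 2\right) - 3\right) 13 = \left(3 - 3\right) 13 = 0 \cdot 13 = 0$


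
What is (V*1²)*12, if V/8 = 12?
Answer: 1152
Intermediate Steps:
V = 96 (V = 8*12 = 96)
(V*1²)*12 = (96*1²)*12 = (96*1)*12 = 96*12 = 1152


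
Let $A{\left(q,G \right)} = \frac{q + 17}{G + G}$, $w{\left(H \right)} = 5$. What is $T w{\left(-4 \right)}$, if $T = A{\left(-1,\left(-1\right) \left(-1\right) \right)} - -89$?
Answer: $485$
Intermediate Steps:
$A{\left(q,G \right)} = \frac{17 + q}{2 G}$
$T = 97$ ($T = \frac{17 - 1}{2 \left(\left(-1\right) \left(-1\right)\right)} - -89 = \frac{1}{2} \cdot 1^{-1} \cdot 16 + 89 = \frac{1}{2} \cdot 1 \cdot 16 + 89 = 8 + 89 = 97$)
$T w{\left(-4 \right)} = 97 \cdot 5 = 485$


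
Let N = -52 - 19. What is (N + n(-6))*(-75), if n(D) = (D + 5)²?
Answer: 5250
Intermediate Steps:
N = -71
n(D) = (5 + D)²
(N + n(-6))*(-75) = (-71 + (5 - 6)²)*(-75) = (-71 + (-1)²)*(-75) = (-71 + 1)*(-75) = -70*(-75) = 5250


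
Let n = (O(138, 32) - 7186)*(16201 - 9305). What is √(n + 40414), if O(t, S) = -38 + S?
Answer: I*√49555618 ≈ 7039.6*I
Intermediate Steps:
n = -49596032 (n = ((-38 + 32) - 7186)*(16201 - 9305) = (-6 - 7186)*6896 = -7192*6896 = -49596032)
√(n + 40414) = √(-49596032 + 40414) = √(-49555618) = I*√49555618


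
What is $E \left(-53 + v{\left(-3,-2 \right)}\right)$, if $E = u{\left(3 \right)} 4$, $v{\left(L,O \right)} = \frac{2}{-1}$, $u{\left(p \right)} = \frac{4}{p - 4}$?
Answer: $880$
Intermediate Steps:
$u{\left(p \right)} = \frac{4}{-4 + p}$
$v{\left(L,O \right)} = -2$ ($v{\left(L,O \right)} = 2 \left(-1\right) = -2$)
$E = -16$ ($E = \frac{4}{-4 + 3} \cdot 4 = \frac{4}{-1} \cdot 4 = 4 \left(-1\right) 4 = \left(-4\right) 4 = -16$)
$E \left(-53 + v{\left(-3,-2 \right)}\right) = - 16 \left(-53 - 2\right) = \left(-16\right) \left(-55\right) = 880$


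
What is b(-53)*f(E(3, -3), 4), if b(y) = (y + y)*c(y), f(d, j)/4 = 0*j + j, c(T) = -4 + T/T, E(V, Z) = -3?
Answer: 5088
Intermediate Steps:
c(T) = -3 (c(T) = -4 + 1 = -3)
f(d, j) = 4*j (f(d, j) = 4*(0*j + j) = 4*(0 + j) = 4*j)
b(y) = -6*y (b(y) = (y + y)*(-3) = (2*y)*(-3) = -6*y)
b(-53)*f(E(3, -3), 4) = (-6*(-53))*(4*4) = 318*16 = 5088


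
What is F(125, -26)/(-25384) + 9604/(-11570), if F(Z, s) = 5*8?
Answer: -15265671/18355805 ≈ -0.83165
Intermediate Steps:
F(Z, s) = 40
F(125, -26)/(-25384) + 9604/(-11570) = 40/(-25384) + 9604/(-11570) = 40*(-1/25384) + 9604*(-1/11570) = -5/3173 - 4802/5785 = -15265671/18355805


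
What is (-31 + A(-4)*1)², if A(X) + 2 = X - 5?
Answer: 1764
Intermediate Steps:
A(X) = -7 + X (A(X) = -2 + (X - 5) = -2 + (-5 + X) = -7 + X)
(-31 + A(-4)*1)² = (-31 + (-7 - 4)*1)² = (-31 - 11*1)² = (-31 - 11)² = (-42)² = 1764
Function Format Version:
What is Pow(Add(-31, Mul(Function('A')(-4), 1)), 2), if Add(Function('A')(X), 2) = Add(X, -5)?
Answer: 1764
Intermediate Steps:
Function('A')(X) = Add(-7, X) (Function('A')(X) = Add(-2, Add(X, -5)) = Add(-2, Add(-5, X)) = Add(-7, X))
Pow(Add(-31, Mul(Function('A')(-4), 1)), 2) = Pow(Add(-31, Mul(Add(-7, -4), 1)), 2) = Pow(Add(-31, Mul(-11, 1)), 2) = Pow(Add(-31, -11), 2) = Pow(-42, 2) = 1764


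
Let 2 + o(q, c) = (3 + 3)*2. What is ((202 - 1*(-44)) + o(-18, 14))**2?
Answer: 65536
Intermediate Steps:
o(q, c) = 10 (o(q, c) = -2 + (3 + 3)*2 = -2 + 6*2 = -2 + 12 = 10)
((202 - 1*(-44)) + o(-18, 14))**2 = ((202 - 1*(-44)) + 10)**2 = ((202 + 44) + 10)**2 = (246 + 10)**2 = 256**2 = 65536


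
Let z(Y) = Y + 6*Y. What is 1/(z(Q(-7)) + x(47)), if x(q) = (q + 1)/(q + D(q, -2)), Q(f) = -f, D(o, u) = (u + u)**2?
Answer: 21/1045 ≈ 0.020096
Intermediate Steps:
D(o, u) = 4*u**2 (D(o, u) = (2*u)**2 = 4*u**2)
x(q) = (1 + q)/(16 + q) (x(q) = (q + 1)/(q + 4*(-2)**2) = (1 + q)/(q + 4*4) = (1 + q)/(q + 16) = (1 + q)/(16 + q))
z(Y) = 7*Y
1/(z(Q(-7)) + x(47)) = 1/(7*(-1*(-7)) + (1 + 47)/(16 + 47)) = 1/(7*7 + 48/63) = 1/(49 + (1/63)*48) = 1/(49 + 16/21) = 1/(1045/21) = 21/1045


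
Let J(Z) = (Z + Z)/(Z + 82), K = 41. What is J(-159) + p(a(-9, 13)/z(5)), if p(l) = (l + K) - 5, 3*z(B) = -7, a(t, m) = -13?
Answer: 3519/77 ≈ 45.701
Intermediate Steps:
z(B) = -7/3 (z(B) = (⅓)*(-7) = -7/3)
J(Z) = 2*Z/(82 + Z) (J(Z) = (2*Z)/(82 + Z) = 2*Z/(82 + Z))
p(l) = 36 + l (p(l) = (l + 41) - 5 = (41 + l) - 5 = 36 + l)
J(-159) + p(a(-9, 13)/z(5)) = 2*(-159)/(82 - 159) + (36 - 13/(-7/3)) = 2*(-159)/(-77) + (36 - 13*(-3/7)) = 2*(-159)*(-1/77) + (36 + 39/7) = 318/77 + 291/7 = 3519/77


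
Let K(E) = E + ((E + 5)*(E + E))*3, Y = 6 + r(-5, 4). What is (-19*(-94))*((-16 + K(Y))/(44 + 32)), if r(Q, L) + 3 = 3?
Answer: 9071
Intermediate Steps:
r(Q, L) = 0 (r(Q, L) = -3 + 3 = 0)
Y = 6 (Y = 6 + 0 = 6)
K(E) = E + 6*E*(5 + E) (K(E) = E + ((5 + E)*(2*E))*3 = E + (2*E*(5 + E))*3 = E + 6*E*(5 + E))
(-19*(-94))*((-16 + K(Y))/(44 + 32)) = (-19*(-94))*((-16 + 6*(31 + 6*6))/(44 + 32)) = 1786*((-16 + 6*(31 + 36))/76) = 1786*((-16 + 6*67)*(1/76)) = 1786*((-16 + 402)*(1/76)) = 1786*(386*(1/76)) = 1786*(193/38) = 9071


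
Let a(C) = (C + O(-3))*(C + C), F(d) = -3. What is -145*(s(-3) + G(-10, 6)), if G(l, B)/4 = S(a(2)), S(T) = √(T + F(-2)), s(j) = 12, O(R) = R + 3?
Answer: -1740 - 580*√5 ≈ -3036.9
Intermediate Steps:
O(R) = 3 + R
a(C) = 2*C² (a(C) = (C + (3 - 3))*(C + C) = (C + 0)*(2*C) = C*(2*C) = 2*C²)
S(T) = √(-3 + T) (S(T) = √(T - 3) = √(-3 + T))
G(l, B) = 4*√5 (G(l, B) = 4*√(-3 + 2*2²) = 4*√(-3 + 2*4) = 4*√(-3 + 8) = 4*√5)
-145*(s(-3) + G(-10, 6)) = -145*(12 + 4*√5) = -1740 - 580*√5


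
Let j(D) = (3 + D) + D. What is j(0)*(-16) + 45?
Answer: -3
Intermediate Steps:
j(D) = 3 + 2*D
j(0)*(-16) + 45 = (3 + 2*0)*(-16) + 45 = (3 + 0)*(-16) + 45 = 3*(-16) + 45 = -48 + 45 = -3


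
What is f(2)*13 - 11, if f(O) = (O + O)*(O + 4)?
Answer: 301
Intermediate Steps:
f(O) = 2*O*(4 + O) (f(O) = (2*O)*(4 + O) = 2*O*(4 + O))
f(2)*13 - 11 = (2*2*(4 + 2))*13 - 11 = (2*2*6)*13 - 11 = 24*13 - 11 = 312 - 11 = 301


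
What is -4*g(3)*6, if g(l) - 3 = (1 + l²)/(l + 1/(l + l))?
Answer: -2808/19 ≈ -147.79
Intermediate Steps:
g(l) = 3 + (1 + l²)/(l + 1/(2*l)) (g(l) = 3 + (1 + l²)/(l + 1/(l + l)) = 3 + (1 + l²)/(l + 1/(2*l)))
-4*g(3)*6 = -4*(3 + 2*3 + 2*3³ + 6*3²)/(1 + 2*3²)*6 = -4*(3 + 6 + 2*27 + 6*9)/(1 + 2*9)*6 = -4*(3 + 6 + 54 + 54)/(1 + 18)*6 = -4*117/19*6 = -468/19*6 = -2808/19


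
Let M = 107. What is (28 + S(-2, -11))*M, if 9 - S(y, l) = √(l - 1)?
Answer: 3959 - 214*I*√3 ≈ 3959.0 - 370.66*I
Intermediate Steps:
S(y, l) = 9 - √(-1 + l) (S(y, l) = 9 - √(l - 1) = 9 - √(-1 + l))
(28 + S(-2, -11))*M = (28 + (9 - √(-1 - 11)))*107 = (28 + (9 - √(-12)))*107 = (28 + (9 - 2*I*√3))*107 = (37 - 2*I*√3)*107 = 3959 - 214*I*√3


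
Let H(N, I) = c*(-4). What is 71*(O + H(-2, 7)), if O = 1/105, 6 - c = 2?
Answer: -119209/105 ≈ -1135.3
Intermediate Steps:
c = 4 (c = 6 - 1*2 = 6 - 2 = 4)
H(N, I) = -16 (H(N, I) = 4*(-4) = -16)
O = 1/105 ≈ 0.0095238
71*(O + H(-2, 7)) = 71*(1/105 - 16) = 71*(-1679/105) = -119209/105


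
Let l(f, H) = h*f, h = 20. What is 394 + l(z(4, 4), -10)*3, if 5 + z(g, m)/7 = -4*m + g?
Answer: -6746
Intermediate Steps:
z(g, m) = -35 - 28*m + 7*g (z(g, m) = -35 + 7*(-4*m + g) = -35 + 7*(g - 4*m) = -35 + (-28*m + 7*g) = -35 - 28*m + 7*g)
l(f, H) = 20*f
394 + l(z(4, 4), -10)*3 = 394 + (20*(-35 - 28*4 + 7*4))*3 = 394 + (20*(-35 - 112 + 28))*3 = 394 + (20*(-119))*3 = 394 - 2380*3 = 394 - 7140 = -6746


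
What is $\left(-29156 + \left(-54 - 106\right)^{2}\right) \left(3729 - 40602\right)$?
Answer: $131120388$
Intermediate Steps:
$\left(-29156 + \left(-54 - 106\right)^{2}\right) \left(3729 - 40602\right) = \left(-29156 + \left(-160\right)^{2}\right) \left(-36873\right) = \left(-29156 + 25600\right) \left(-36873\right) = \left(-3556\right) \left(-36873\right) = 131120388$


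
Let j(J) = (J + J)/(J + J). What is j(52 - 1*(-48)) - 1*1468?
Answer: -1467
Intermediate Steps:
j(J) = 1 (j(J) = (2*J)/((2*J)) = (2*J)*(1/(2*J)) = 1)
j(52 - 1*(-48)) - 1*1468 = 1 - 1*1468 = 1 - 1468 = -1467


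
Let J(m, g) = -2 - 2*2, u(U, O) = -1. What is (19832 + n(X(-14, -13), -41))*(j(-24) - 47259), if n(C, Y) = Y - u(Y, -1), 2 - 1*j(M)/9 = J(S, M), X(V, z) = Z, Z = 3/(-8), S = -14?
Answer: -933925104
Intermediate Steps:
Z = -3/8 (Z = 3*(-⅛) = -3/8 ≈ -0.37500)
X(V, z) = -3/8
J(m, g) = -6 (J(m, g) = -2 - 4 = -6)
j(M) = 72 (j(M) = 18 - 9*(-6) = 18 + 54 = 72)
n(C, Y) = 1 + Y (n(C, Y) = Y - 1*(-1) = Y + 1 = 1 + Y)
(19832 + n(X(-14, -13), -41))*(j(-24) - 47259) = (19832 + (1 - 41))*(72 - 47259) = (19832 - 40)*(-47187) = 19792*(-47187) = -933925104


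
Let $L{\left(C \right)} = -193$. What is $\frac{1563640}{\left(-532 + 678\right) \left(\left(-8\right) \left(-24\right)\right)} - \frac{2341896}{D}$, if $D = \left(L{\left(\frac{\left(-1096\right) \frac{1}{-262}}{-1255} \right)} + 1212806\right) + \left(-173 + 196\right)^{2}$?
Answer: $\frac{114454333013}{2125424784} \approx 53.85$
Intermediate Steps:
$D = 1213142$ ($D = \left(-193 + 1212806\right) + \left(-173 + 196\right)^{2} = 1212613 + 23^{2} = 1212613 + 529 = 1213142$)
$\frac{1563640}{\left(-532 + 678\right) \left(\left(-8\right) \left(-24\right)\right)} - \frac{2341896}{D} = \frac{1563640}{\left(-532 + 678\right) \left(\left(-8\right) \left(-24\right)\right)} - \frac{2341896}{1213142} = \frac{1563640}{146 \cdot 192} - \frac{1170948}{606571} = \frac{1563640}{28032} - \frac{1170948}{606571} = 1563640 \cdot \frac{1}{28032} - \frac{1170948}{606571} = \frac{195455}{3504} - \frac{1170948}{606571} = \frac{114454333013}{2125424784}$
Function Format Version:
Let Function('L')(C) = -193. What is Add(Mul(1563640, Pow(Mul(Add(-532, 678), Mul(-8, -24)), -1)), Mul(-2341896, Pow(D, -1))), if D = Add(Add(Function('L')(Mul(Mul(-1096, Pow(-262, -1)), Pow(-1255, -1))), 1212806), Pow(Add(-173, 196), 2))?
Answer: Rational(114454333013, 2125424784) ≈ 53.850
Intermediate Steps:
D = 1213142 (D = Add(Add(-193, 1212806), Pow(Add(-173, 196), 2)) = Add(1212613, Pow(23, 2)) = Add(1212613, 529) = 1213142)
Add(Mul(1563640, Pow(Mul(Add(-532, 678), Mul(-8, -24)), -1)), Mul(-2341896, Pow(D, -1))) = Add(Mul(1563640, Pow(Mul(Add(-532, 678), Mul(-8, -24)), -1)), Mul(-2341896, Pow(1213142, -1))) = Add(Mul(1563640, Pow(Mul(146, 192), -1)), Mul(-2341896, Rational(1, 1213142))) = Add(Mul(1563640, Pow(28032, -1)), Rational(-1170948, 606571)) = Add(Mul(1563640, Rational(1, 28032)), Rational(-1170948, 606571)) = Add(Rational(195455, 3504), Rational(-1170948, 606571)) = Rational(114454333013, 2125424784)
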